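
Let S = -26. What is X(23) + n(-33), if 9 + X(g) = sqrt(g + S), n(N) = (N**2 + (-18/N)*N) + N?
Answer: 1029 + I*sqrt(3) ≈ 1029.0 + 1.732*I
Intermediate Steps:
n(N) = -18 + N + N**2 (n(N) = (N**2 - 18) + N = (-18 + N**2) + N = -18 + N + N**2)
X(g) = -9 + sqrt(-26 + g) (X(g) = -9 + sqrt(g - 26) = -9 + sqrt(-26 + g))
X(23) + n(-33) = (-9 + sqrt(-26 + 23)) + (-18 - 33 + (-33)**2) = (-9 + sqrt(-3)) + (-18 - 33 + 1089) = (-9 + I*sqrt(3)) + 1038 = 1029 + I*sqrt(3)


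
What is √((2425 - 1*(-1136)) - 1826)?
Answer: √1735 ≈ 41.653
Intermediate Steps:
√((2425 - 1*(-1136)) - 1826) = √((2425 + 1136) - 1826) = √(3561 - 1826) = √1735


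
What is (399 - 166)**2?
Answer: 54289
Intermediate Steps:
(399 - 166)**2 = 233**2 = 54289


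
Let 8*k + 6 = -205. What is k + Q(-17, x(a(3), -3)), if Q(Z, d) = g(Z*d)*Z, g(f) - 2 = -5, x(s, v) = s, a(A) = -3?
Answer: 197/8 ≈ 24.625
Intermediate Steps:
g(f) = -3 (g(f) = 2 - 5 = -3)
k = -211/8 (k = -¾ + (⅛)*(-205) = -¾ - 205/8 = -211/8 ≈ -26.375)
Q(Z, d) = -3*Z
k + Q(-17, x(a(3), -3)) = -211/8 - 3*(-17) = -211/8 + 51 = 197/8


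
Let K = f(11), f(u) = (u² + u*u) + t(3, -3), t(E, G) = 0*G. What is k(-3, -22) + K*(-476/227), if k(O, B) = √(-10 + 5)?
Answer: -115192/227 + I*√5 ≈ -507.45 + 2.2361*I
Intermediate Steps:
t(E, G) = 0
f(u) = 2*u² (f(u) = (u² + u*u) + 0 = (u² + u²) + 0 = 2*u² + 0 = 2*u²)
K = 242 (K = 2*11² = 2*121 = 242)
k(O, B) = I*√5 (k(O, B) = √(-5) = I*√5)
k(-3, -22) + K*(-476/227) = I*√5 + 242*(-476/227) = I*√5 - 115192/227 = -115192/227 + I*√5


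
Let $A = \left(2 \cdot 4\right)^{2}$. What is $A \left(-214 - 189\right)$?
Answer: $-25792$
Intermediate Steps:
$A = 64$ ($A = 8^{2} = 64$)
$A \left(-214 - 189\right) = 64 \left(-214 - 189\right) = 64 \left(-403\right) = -25792$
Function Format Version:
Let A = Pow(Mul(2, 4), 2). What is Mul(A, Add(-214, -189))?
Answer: -25792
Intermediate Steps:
A = 64 (A = Pow(8, 2) = 64)
Mul(A, Add(-214, -189)) = Mul(64, Add(-214, -189)) = Mul(64, -403) = -25792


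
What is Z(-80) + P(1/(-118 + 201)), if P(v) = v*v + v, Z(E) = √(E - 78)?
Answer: 84/6889 + I*√158 ≈ 0.012193 + 12.57*I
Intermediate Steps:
Z(E) = √(-78 + E)
P(v) = v + v² (P(v) = v² + v = v + v²)
Z(-80) + P(1/(-118 + 201)) = √(-78 - 80) + (1 + 1/(-118 + 201))/(-118 + 201) = √(-158) + (1 + 1/83)/83 = I*√158 + (1 + 1/83)/83 = I*√158 + (1/83)*(84/83) = I*√158 + 84/6889 = 84/6889 + I*√158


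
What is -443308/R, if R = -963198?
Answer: 221654/481599 ≈ 0.46025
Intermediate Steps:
-443308/R = -443308/(-963198) = -443308*(-1/963198) = 221654/481599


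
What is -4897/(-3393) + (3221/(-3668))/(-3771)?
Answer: 7527374441/5214674556 ≈ 1.4435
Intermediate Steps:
-4897/(-3393) + (3221/(-3668))/(-3771) = -4897*(-1/3393) + (3221*(-1/3668))*(-1/3771) = 4897/3393 - 3221/3668*(-1/3771) = 4897/3393 + 3221/13832028 = 7527374441/5214674556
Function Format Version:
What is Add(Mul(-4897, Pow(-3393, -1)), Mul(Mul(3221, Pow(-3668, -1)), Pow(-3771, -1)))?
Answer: Rational(7527374441, 5214674556) ≈ 1.4435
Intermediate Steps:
Add(Mul(-4897, Pow(-3393, -1)), Mul(Mul(3221, Pow(-3668, -1)), Pow(-3771, -1))) = Add(Mul(-4897, Rational(-1, 3393)), Mul(Mul(3221, Rational(-1, 3668)), Rational(-1, 3771))) = Add(Rational(4897, 3393), Mul(Rational(-3221, 3668), Rational(-1, 3771))) = Add(Rational(4897, 3393), Rational(3221, 13832028)) = Rational(7527374441, 5214674556)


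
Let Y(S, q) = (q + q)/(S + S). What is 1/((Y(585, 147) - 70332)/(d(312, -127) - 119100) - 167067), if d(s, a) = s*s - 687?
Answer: -4376385/731135798104 ≈ -5.9857e-6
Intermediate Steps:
d(s, a) = -687 + s**2 (d(s, a) = s**2 - 687 = -687 + s**2)
Y(S, q) = q/S (Y(S, q) = (2*q)/((2*S)) = (2*q)*(1/(2*S)) = q/S)
1/((Y(585, 147) - 70332)/(d(312, -127) - 119100) - 167067) = 1/((147/585 - 70332)/((-687 + 312**2) - 119100) - 167067) = 1/((147*(1/585) - 70332)/((-687 + 97344) - 119100) - 167067) = 1/((49/195 - 70332)/(96657 - 119100) - 167067) = 1/(-13714691/195/(-22443) - 167067) = 1/(-13714691/195*(-1/22443) - 167067) = 1/(13714691/4376385 - 167067) = 1/(-731135798104/4376385) = -4376385/731135798104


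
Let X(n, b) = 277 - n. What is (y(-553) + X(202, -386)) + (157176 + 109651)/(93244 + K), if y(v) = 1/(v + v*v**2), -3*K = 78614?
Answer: 671561439074678/8502913563935 ≈ 78.980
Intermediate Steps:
K = -78614/3 (K = -1/3*78614 = -78614/3 ≈ -26205.)
y(v) = 1/(v + v**3)
(y(-553) + X(202, -386)) + (157176 + 109651)/(93244 + K) = (1/(-553 + (-553)**3) + (277 - 1*202)) + (157176 + 109651)/(93244 - 78614/3) = (1/(-553 - 169112377) + (277 - 202)) + 266827/(201118/3) = (1/(-169112930) + 75) + 266827*(3/201118) = (-1/169112930 + 75) + 800481/201118 = 12683469749/169112930 + 800481/201118 = 671561439074678/8502913563935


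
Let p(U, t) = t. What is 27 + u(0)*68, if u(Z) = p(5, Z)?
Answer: 27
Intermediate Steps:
u(Z) = Z
27 + u(0)*68 = 27 + 0*68 = 27 + 0 = 27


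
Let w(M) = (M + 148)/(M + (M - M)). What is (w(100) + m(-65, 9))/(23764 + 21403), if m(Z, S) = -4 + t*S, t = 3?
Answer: 637/1129175 ≈ 0.00056413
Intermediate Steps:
m(Z, S) = -4 + 3*S
w(M) = (148 + M)/M (w(M) = (148 + M)/(M + 0) = (148 + M)/M)
(w(100) + m(-65, 9))/(23764 + 21403) = ((148 + 100)/100 + (-4 + 3*9))/(23764 + 21403) = ((1/100)*248 + (-4 + 27))/45167 = (62/25 + 23)*(1/45167) = (637/25)*(1/45167) = 637/1129175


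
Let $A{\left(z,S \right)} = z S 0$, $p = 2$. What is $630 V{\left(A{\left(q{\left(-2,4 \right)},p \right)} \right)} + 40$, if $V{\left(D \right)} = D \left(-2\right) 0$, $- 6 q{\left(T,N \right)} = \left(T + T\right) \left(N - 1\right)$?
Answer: $40$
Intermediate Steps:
$q{\left(T,N \right)} = - \frac{T \left(-1 + N\right)}{3}$ ($q{\left(T,N \right)} = - \frac{\left(T + T\right) \left(N - 1\right)}{6} = - \frac{2 T \left(-1 + N\right)}{6} = - \frac{T \left(-1 + N\right)}{3}$)
$A{\left(z,S \right)} = 0$ ($A{\left(z,S \right)} = S z 0 = 0$)
$V{\left(D \right)} = 0$ ($V{\left(D \right)} = - 2 D 0 = 0$)
$630 V{\left(A{\left(q{\left(-2,4 \right)},p \right)} \right)} + 40 = 630 \cdot 0 + 40 = 0 + 40 = 40$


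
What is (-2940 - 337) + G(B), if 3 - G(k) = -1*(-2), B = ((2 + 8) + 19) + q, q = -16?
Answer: -3276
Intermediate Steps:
B = 13 (B = ((2 + 8) + 19) - 16 = (10 + 19) - 16 = 29 - 16 = 13)
G(k) = 1 (G(k) = 3 - (-1)*(-2) = 3 - 1*2 = 3 - 2 = 1)
(-2940 - 337) + G(B) = (-2940 - 337) + 1 = -3277 + 1 = -3276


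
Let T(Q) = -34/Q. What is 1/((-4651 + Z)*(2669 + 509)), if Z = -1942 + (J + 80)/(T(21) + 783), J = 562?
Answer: -16409/343767612790 ≈ -4.7733e-8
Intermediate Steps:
Z = -31852796/16409 (Z = -1942 + (562 + 80)/(-34/21 + 783) = -1942 + 642/(-34*1/21 + 783) = -1942 + 642/(-34/21 + 783) = -1942 + 642/(16409/21) = -1942 + 642*(21/16409) = -1942 + 13482/16409 = -31852796/16409 ≈ -1941.2)
1/((-4651 + Z)*(2669 + 509)) = 1/((-4651 - 31852796/16409)*(2669 + 509)) = 1/(-108171055/16409*3178) = 1/(-343767612790/16409) = -16409/343767612790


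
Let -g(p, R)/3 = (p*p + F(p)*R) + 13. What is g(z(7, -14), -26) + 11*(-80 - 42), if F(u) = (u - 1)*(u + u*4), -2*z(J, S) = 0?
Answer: -1381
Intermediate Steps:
z(J, S) = 0 (z(J, S) = -½*0 = 0)
F(u) = 5*u*(-1 + u) (F(u) = (-1 + u)*(u + 4*u) = (-1 + u)*(5*u) = 5*u*(-1 + u))
g(p, R) = -39 - 3*p² - 15*R*p*(-1 + p) (g(p, R) = -3*((p*p + (5*p*(-1 + p))*R) + 13) = -3*((p² + 5*R*p*(-1 + p)) + 13) = -3*(13 + p² + 5*R*p*(-1 + p)) = -39 - 3*p² - 15*R*p*(-1 + p))
g(z(7, -14), -26) + 11*(-80 - 42) = (-39 - 3*0² - 15*(-26)*0*(-1 + 0)) + 11*(-80 - 42) = (-39 - 3*0 - 15*(-26)*0*(-1)) + 11*(-122) = (-39 + 0 + 0) - 1342 = -39 - 1342 = -1381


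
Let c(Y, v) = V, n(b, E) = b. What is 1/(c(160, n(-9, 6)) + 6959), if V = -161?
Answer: 1/6798 ≈ 0.00014710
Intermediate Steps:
c(Y, v) = -161
1/(c(160, n(-9, 6)) + 6959) = 1/(-161 + 6959) = 1/6798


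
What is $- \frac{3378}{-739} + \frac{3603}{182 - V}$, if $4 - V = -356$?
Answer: $- \frac{2061333}{131542} \approx -15.671$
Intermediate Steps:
$V = 360$ ($V = 4 - -356 = 4 + 356 = 360$)
$- \frac{3378}{-739} + \frac{3603}{182 - V} = - \frac{3378}{-739} + \frac{3603}{182 - 360} = \left(-3378\right) \left(- \frac{1}{739}\right) + \frac{3603}{182 - 360} = \frac{3378}{739} + \frac{3603}{-178} = \frac{3378}{739} + 3603 \left(- \frac{1}{178}\right) = \frac{3378}{739} - \frac{3603}{178} = - \frac{2061333}{131542}$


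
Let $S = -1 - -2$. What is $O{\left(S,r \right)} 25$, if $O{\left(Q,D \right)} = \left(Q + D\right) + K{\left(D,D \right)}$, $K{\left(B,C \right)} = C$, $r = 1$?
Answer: $75$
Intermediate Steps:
$S = 1$ ($S = -1 + 2 = 1$)
$O{\left(Q,D \right)} = Q + 2 D$ ($O{\left(Q,D \right)} = \left(Q + D\right) + D = \left(D + Q\right) + D = Q + 2 D$)
$O{\left(S,r \right)} 25 = \left(1 + 2 \cdot 1\right) 25 = \left(1 + 2\right) 25 = 3 \cdot 25 = 75$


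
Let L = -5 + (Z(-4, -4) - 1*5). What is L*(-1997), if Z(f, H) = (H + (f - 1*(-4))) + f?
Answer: 35946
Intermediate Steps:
Z(f, H) = 4 + H + 2*f (Z(f, H) = (H + (f + 4)) + f = (H + (4 + f)) + f = (4 + H + f) + f = 4 + H + 2*f)
L = -18 (L = -5 + ((4 - 4 + 2*(-4)) - 1*5) = -5 + ((4 - 4 - 8) - 5) = -5 + (-8 - 5) = -5 - 13 = -18)
L*(-1997) = -18*(-1997) = 35946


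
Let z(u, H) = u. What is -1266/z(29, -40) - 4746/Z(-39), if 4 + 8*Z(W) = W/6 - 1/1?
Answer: 2173026/667 ≈ 3257.9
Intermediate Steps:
Z(W) = -5/8 + W/48 (Z(W) = -1/2 + (W/6 - 1/1)/8 = -1/2 + (W*(1/6) - 1*1)/8 = -1/2 + (W/6 - 1)/8 = -1/2 + (-1 + W/6)/8 = -1/2 + (-1/8 + W/48) = -5/8 + W/48)
-1266/z(29, -40) - 4746/Z(-39) = -1266/29 - 4746/(-5/8 + (1/48)*(-39)) = -1266*1/29 - 4746/(-5/8 - 13/16) = -1266/29 - 4746/(-23/16) = -1266/29 - 4746*(-16/23) = -1266/29 + 75936/23 = 2173026/667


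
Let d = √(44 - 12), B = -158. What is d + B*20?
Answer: -3160 + 4*√2 ≈ -3154.3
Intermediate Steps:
d = 4*√2 (d = √32 = 4*√2 ≈ 5.6569)
d + B*20 = 4*√2 - 158*20 = 4*√2 - 3160 = -3160 + 4*√2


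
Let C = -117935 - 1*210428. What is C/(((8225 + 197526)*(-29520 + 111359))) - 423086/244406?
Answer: -508871091911288/293958549920581 ≈ -1.7311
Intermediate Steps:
C = -328363 (C = -117935 - 210428 = -328363)
C/(((8225 + 197526)*(-29520 + 111359))) - 423086/244406 = -328363*1/((-29520 + 111359)*(8225 + 197526)) - 423086/244406 = -328363/(205751*81839) - 423086*1/244406 = -328363/16838456089 - 211543/122203 = -328363*1/16838456089 - 211543/122203 = -46909/2405493727 - 211543/122203 = -508871091911288/293958549920581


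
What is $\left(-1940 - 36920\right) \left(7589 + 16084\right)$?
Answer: $-919932780$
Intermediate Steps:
$\left(-1940 - 36920\right) \left(7589 + 16084\right) = \left(-38860\right) 23673 = -919932780$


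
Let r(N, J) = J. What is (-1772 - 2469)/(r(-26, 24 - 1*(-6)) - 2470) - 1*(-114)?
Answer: 282401/2440 ≈ 115.74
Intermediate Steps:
(-1772 - 2469)/(r(-26, 24 - 1*(-6)) - 2470) - 1*(-114) = (-1772 - 2469)/((24 - 1*(-6)) - 2470) - 1*(-114) = -4241/((24 + 6) - 2470) + 114 = -4241/(30 - 2470) + 114 = -4241/(-2440) + 114 = -4241*(-1/2440) + 114 = 4241/2440 + 114 = 282401/2440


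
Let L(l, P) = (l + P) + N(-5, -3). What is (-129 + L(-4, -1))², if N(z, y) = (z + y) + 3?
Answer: 19321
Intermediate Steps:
N(z, y) = 3 + y + z (N(z, y) = (y + z) + 3 = 3 + y + z)
L(l, P) = -5 + P + l (L(l, P) = (l + P) + (3 - 3 - 5) = (P + l) - 5 = -5 + P + l)
(-129 + L(-4, -1))² = (-129 + (-5 - 1 - 4))² = (-129 - 10)² = (-139)² = 19321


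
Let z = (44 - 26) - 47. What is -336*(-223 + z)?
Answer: 84672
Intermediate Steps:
z = -29 (z = 18 - 47 = -29)
-336*(-223 + z) = -336*(-223 - 29) = -336*(-252) = 84672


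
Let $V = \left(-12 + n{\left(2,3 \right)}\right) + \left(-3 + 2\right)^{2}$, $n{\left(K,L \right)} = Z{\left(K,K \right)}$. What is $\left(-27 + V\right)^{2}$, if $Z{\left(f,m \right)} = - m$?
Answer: $1600$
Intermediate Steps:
$n{\left(K,L \right)} = - K$
$V = -13$ ($V = \left(-12 - 2\right) + \left(-3 + 2\right)^{2} = \left(-12 - 2\right) + \left(-1\right)^{2} = -14 + 1 = -13$)
$\left(-27 + V\right)^{2} = \left(-27 - 13\right)^{2} = \left(-40\right)^{2} = 1600$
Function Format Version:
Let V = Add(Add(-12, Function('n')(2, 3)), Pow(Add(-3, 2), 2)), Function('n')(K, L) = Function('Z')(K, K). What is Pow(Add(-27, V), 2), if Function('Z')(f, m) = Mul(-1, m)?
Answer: 1600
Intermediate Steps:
Function('n')(K, L) = Mul(-1, K)
V = -13 (V = Add(Add(-12, Mul(-1, 2)), Pow(Add(-3, 2), 2)) = Add(Add(-12, -2), Pow(-1, 2)) = Add(-14, 1) = -13)
Pow(Add(-27, V), 2) = Pow(Add(-27, -13), 2) = Pow(-40, 2) = 1600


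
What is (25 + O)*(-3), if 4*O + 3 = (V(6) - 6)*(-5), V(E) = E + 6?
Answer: -201/4 ≈ -50.250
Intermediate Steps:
V(E) = 6 + E
O = -33/4 (O = -3/4 + (((6 + 6) - 6)*(-5))/4 = -3/4 + ((12 - 6)*(-5))/4 = -3/4 + (6*(-5))/4 = -3/4 + (1/4)*(-30) = -3/4 - 15/2 = -33/4 ≈ -8.2500)
(25 + O)*(-3) = (25 - 33/4)*(-3) = (67/4)*(-3) = -201/4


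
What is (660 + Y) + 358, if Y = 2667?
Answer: 3685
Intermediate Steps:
(660 + Y) + 358 = (660 + 2667) + 358 = 3327 + 358 = 3685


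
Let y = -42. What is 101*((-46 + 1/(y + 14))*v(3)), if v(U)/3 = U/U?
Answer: -390567/28 ≈ -13949.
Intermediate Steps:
v(U) = 3 (v(U) = 3*(U/U) = 3*1 = 3)
101*((-46 + 1/(y + 14))*v(3)) = 101*((-46 + 1/(-42 + 14))*3) = 101*((-46 + 1/(-28))*3) = 101*((-46 - 1/28)*3) = 101*(-1289/28*3) = 101*(-3867/28) = -390567/28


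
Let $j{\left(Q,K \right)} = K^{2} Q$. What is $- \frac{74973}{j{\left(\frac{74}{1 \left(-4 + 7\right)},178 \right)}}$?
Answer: $- \frac{224919}{2344616} \approx -0.09593$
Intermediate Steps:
$j{\left(Q,K \right)} = Q K^{2}$
$- \frac{74973}{j{\left(\frac{74}{1 \left(-4 + 7\right)},178 \right)}} = - \frac{74973}{\frac{74}{1 \left(-4 + 7\right)} 178^{2}} = - \frac{74973}{\frac{74}{1 \cdot 3} \cdot 31684} = - \frac{74973}{\frac{74}{3} \cdot 31684} = - \frac{74973}{\frac{2344616}{3}} = \left(-74973\right) \frac{3}{2344616} = - \frac{224919}{2344616}$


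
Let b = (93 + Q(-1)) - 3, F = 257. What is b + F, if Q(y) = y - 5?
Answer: 341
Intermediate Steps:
Q(y) = -5 + y
b = 84 (b = (93 + (-5 - 1)) - 3 = (93 - 6) - 3 = 87 - 3 = 84)
b + F = 84 + 257 = 341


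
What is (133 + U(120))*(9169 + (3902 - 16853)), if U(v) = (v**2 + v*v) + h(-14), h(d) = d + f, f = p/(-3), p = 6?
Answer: -109364094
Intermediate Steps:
f = -2 (f = 6/(-3) = 6*(-1/3) = -2)
h(d) = -2 + d (h(d) = d - 2 = -2 + d)
U(v) = -16 + 2*v**2 (U(v) = (v**2 + v*v) + (-2 - 14) = (v**2 + v**2) - 16 = 2*v**2 - 16 = -16 + 2*v**2)
(133 + U(120))*(9169 + (3902 - 16853)) = (133 + (-16 + 2*120**2))*(9169 + (3902 - 16853)) = (133 + (-16 + 2*14400))*(9169 - 12951) = (133 + (-16 + 28800))*(-3782) = (133 + 28784)*(-3782) = 28917*(-3782) = -109364094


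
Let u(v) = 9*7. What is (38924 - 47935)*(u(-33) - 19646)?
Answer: 176462413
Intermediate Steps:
u(v) = 63
(38924 - 47935)*(u(-33) - 19646) = (38924 - 47935)*(63 - 19646) = -9011*(-19583) = 176462413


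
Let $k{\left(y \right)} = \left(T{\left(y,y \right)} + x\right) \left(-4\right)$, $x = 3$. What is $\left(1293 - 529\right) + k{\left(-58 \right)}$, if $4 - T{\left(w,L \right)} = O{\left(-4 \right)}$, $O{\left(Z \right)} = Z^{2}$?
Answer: $800$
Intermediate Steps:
$T{\left(w,L \right)} = -12$ ($T{\left(w,L \right)} = 4 - \left(-4\right)^{2} = 4 - 16 = -12$)
$k{\left(y \right)} = 36$ ($k{\left(y \right)} = \left(-12 + 3\right) \left(-4\right) = \left(-9\right) \left(-4\right) = 36$)
$\left(1293 - 529\right) + k{\left(-58 \right)} = \left(1293 - 529\right) + 36 = 764 + 36 = 800$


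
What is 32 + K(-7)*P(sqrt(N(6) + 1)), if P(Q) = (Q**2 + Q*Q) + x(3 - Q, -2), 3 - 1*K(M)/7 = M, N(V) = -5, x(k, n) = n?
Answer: -668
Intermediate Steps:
K(M) = 21 - 7*M
P(Q) = -2 + 2*Q**2 (P(Q) = (Q**2 + Q*Q) - 2 = (Q**2 + Q**2) - 2 = 2*Q**2 - 2 = -2 + 2*Q**2)
32 + K(-7)*P(sqrt(N(6) + 1)) = 32 + (21 - 7*(-7))*(-2 + 2*(sqrt(-5 + 1))**2) = 32 + (21 + 49)*(-2 + 2*(sqrt(-4))**2) = 32 + 70*(-2 + 2*(2*I)**2) = 32 + 70*(-2 + 2*(-4)) = 32 + 70*(-2 - 8) = 32 + 70*(-10) = 32 - 700 = -668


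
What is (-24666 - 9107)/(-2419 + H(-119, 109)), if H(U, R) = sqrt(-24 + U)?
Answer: 81696887/5851704 + 33773*I*sqrt(143)/5851704 ≈ 13.961 + 0.069017*I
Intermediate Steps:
(-24666 - 9107)/(-2419 + H(-119, 109)) = (-24666 - 9107)/(-2419 + sqrt(-24 - 119)) = -33773/(-2419 + sqrt(-143)) = -33773/(-2419 + I*sqrt(143))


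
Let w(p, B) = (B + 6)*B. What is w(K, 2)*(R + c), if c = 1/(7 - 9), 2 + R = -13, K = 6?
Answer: -248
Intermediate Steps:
R = -15 (R = -2 - 13 = -15)
c = -½ (c = 1/(-2) = -½ ≈ -0.50000)
w(p, B) = B*(6 + B) (w(p, B) = (6 + B)*B = B*(6 + B))
w(K, 2)*(R + c) = (2*(6 + 2))*(-15 - ½) = (2*8)*(-31/2) = 16*(-31/2) = -248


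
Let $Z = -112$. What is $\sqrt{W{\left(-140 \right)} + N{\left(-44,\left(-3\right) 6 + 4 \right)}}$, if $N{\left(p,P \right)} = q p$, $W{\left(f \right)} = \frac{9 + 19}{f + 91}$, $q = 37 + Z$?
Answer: $\frac{2 \sqrt{40418}}{7} \approx 57.441$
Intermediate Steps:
$q = -75$ ($q = 37 - 112 = -75$)
$W{\left(f \right)} = \frac{28}{91 + f}$
$N{\left(p,P \right)} = - 75 p$
$\sqrt{W{\left(-140 \right)} + N{\left(-44,\left(-3\right) 6 + 4 \right)}} = \sqrt{\frac{28}{91 - 140} - -3300} = \sqrt{\frac{28}{-49} + 3300} = \sqrt{28 \left(- \frac{1}{49}\right) + 3300} = \sqrt{- \frac{4}{7} + 3300} = \sqrt{\frac{23096}{7}} = \frac{2 \sqrt{40418}}{7}$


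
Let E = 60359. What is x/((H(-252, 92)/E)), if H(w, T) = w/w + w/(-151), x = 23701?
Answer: 16616605193/31 ≈ 5.3602e+8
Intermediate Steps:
H(w, T) = 1 - w/151 (H(w, T) = 1 + w*(-1/151) = 1 - w/151)
x/((H(-252, 92)/E)) = 23701/(((1 - 1/151*(-252))/60359)) = 23701/(((1 + 252/151)*(1/60359))) = 23701/(((403/151)*(1/60359))) = 23701/(31/701093) = 23701*(701093/31) = 16616605193/31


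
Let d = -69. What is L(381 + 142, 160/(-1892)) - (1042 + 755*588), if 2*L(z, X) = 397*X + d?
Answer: -421001489/946 ≈ -4.4503e+5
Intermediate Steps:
L(z, X) = -69/2 + 397*X/2 (L(z, X) = (397*X - 69)/2 = (-69 + 397*X)/2 = -69/2 + 397*X/2)
L(381 + 142, 160/(-1892)) - (1042 + 755*588) = (-69/2 + 397*(160/(-1892))/2) - (1042 + 755*588) = (-69/2 + 397*(160*(-1/1892))/2) - (1042 + 443940) = (-69/2 + (397/2)*(-40/473)) - 1*444982 = (-69/2 - 7940/473) - 444982 = -48517/946 - 444982 = -421001489/946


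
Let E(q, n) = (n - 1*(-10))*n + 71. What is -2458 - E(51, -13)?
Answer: -2568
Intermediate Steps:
E(q, n) = 71 + n*(10 + n) (E(q, n) = (n + 10)*n + 71 = (10 + n)*n + 71 = n*(10 + n) + 71 = 71 + n*(10 + n))
-2458 - E(51, -13) = -2458 - (71 + (-13)² + 10*(-13)) = -2458 - (71 + 169 - 130) = -2458 - 1*110 = -2458 - 110 = -2568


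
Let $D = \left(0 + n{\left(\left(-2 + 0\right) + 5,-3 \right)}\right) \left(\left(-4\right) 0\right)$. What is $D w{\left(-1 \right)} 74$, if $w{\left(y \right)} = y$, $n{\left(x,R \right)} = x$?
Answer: $0$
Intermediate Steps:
$D = 0$ ($D = \left(0 + \left(\left(-2 + 0\right) + 5\right)\right) \left(\left(-4\right) 0\right) = \left(0 + \left(-2 + 5\right)\right) 0 = \left(0 + 3\right) 0 = 3 \cdot 0 = 0$)
$D w{\left(-1 \right)} 74 = 0 \left(-1\right) 74 = 0 \cdot 74 = 0$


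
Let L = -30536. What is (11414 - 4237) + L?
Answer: -23359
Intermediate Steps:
(11414 - 4237) + L = (11414 - 4237) - 30536 = 7177 - 30536 = -23359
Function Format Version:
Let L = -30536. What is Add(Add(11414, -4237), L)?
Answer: -23359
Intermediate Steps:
Add(Add(11414, -4237), L) = Add(Add(11414, -4237), -30536) = Add(7177, -30536) = -23359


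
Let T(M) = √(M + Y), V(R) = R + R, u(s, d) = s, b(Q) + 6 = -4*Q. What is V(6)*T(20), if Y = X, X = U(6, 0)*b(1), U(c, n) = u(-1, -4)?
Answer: 12*√30 ≈ 65.727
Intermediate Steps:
b(Q) = -6 - 4*Q
U(c, n) = -1
V(R) = 2*R
X = 10 (X = -(-6 - 4*1) = -(-6 - 4) = -1*(-10) = 10)
Y = 10
T(M) = √(10 + M) (T(M) = √(M + 10) = √(10 + M))
V(6)*T(20) = (2*6)*√(10 + 20) = 12*√30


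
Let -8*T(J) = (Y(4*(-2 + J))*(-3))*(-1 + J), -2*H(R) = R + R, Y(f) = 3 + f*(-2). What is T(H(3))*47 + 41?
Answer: -5981/2 ≈ -2990.5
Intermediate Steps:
Y(f) = 3 - 2*f
H(R) = -R (H(R) = -(R + R)/2 = -R)
T(J) = -(-1 + J)*(-57 + 24*J)/8 (T(J) = -(3 - 8*(-2 + J))*(-3)*(-1 + J)/8 = -(3 - 2*(-8 + 4*J))*(-3)*(-1 + J)/8 = -(3 + (16 - 8*J))*(-3)*(-1 + J)/8 = -(19 - 8*J)*(-3)*(-1 + J)/8 = -(-57 + 24*J)*(-1 + J)/8 = -(-1 + J)*(-57 + 24*J)/8)
T(H(3))*47 + 41 = (-57/8 - 3*(-1*3)**2 + 81*(-1*3)/8)*47 + 41 = (-57/8 - 3*(-3)**2 + (81/8)*(-3))*47 + 41 = (-57/8 - 3*9 - 243/8)*47 + 41 = (-57/8 - 27 - 243/8)*47 + 41 = -129/2*47 + 41 = -6063/2 + 41 = -5981/2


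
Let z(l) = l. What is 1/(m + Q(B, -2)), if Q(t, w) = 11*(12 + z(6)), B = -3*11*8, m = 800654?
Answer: 1/800852 ≈ 1.2487e-6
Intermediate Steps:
B = -264 (B = -33*8 = -264)
Q(t, w) = 198 (Q(t, w) = 11*(12 + 6) = 11*18 = 198)
1/(m + Q(B, -2)) = 1/(800654 + 198) = 1/800852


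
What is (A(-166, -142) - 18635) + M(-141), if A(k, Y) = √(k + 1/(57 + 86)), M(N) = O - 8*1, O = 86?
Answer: -18557 + I*√3394391/143 ≈ -18557.0 + 12.884*I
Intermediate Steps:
M(N) = 78 (M(N) = 86 - 8*1 = 86 - 8 = 78)
A(k, Y) = √(1/143 + k) (A(k, Y) = √(k + 1/143) = √(1/143 + k))
(A(-166, -142) - 18635) + M(-141) = (√(143 + 20449*(-166))/143 - 18635) + 78 = (√(143 - 3394534)/143 - 18635) + 78 = (√(-3394391)/143 - 18635) + 78 = ((I*√3394391)/143 - 18635) + 78 = (I*√3394391/143 - 18635) + 78 = (-18635 + I*√3394391/143) + 78 = -18557 + I*√3394391/143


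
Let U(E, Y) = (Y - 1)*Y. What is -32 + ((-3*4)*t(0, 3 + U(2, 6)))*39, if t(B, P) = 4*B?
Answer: -32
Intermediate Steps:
U(E, Y) = Y*(-1 + Y) (U(E, Y) = (-1 + Y)*Y = Y*(-1 + Y))
-32 + ((-3*4)*t(0, 3 + U(2, 6)))*39 = -32 + ((-3*4)*(4*0))*39 = -32 - 12*0*39 = -32 + 0*39 = -32 + 0 = -32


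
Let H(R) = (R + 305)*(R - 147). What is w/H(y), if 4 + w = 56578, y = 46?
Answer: -6286/3939 ≈ -1.5958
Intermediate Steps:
w = 56574 (w = -4 + 56578 = 56574)
H(R) = (-147 + R)*(305 + R) (H(R) = (305 + R)*(-147 + R) = (-147 + R)*(305 + R))
w/H(y) = 56574/(-44835 + 46² + 158*46) = 56574/(-44835 + 2116 + 7268) = 56574/(-35451) = 56574*(-1/35451) = -6286/3939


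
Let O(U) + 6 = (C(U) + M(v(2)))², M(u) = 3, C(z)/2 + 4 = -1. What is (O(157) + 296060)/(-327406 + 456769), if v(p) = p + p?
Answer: 98701/43121 ≈ 2.2889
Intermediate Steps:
C(z) = -10 (C(z) = -8 + 2*(-1) = -8 - 2 = -10)
v(p) = 2*p
O(U) = 43 (O(U) = -6 + (-10 + 3)² = -6 + (-7)² = -6 + 49 = 43)
(O(157) + 296060)/(-327406 + 456769) = (43 + 296060)/(-327406 + 456769) = 296103/129363 = 296103*(1/129363) = 98701/43121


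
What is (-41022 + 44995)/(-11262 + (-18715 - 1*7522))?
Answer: -3973/37499 ≈ -0.10595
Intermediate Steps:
(-41022 + 44995)/(-11262 + (-18715 - 1*7522)) = 3973/(-11262 + (-18715 - 7522)) = 3973/(-11262 - 26237) = 3973/(-37499) = 3973*(-1/37499) = -3973/37499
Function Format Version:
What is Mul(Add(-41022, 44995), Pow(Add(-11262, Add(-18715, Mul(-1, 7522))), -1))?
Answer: Rational(-3973, 37499) ≈ -0.10595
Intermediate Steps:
Mul(Add(-41022, 44995), Pow(Add(-11262, Add(-18715, Mul(-1, 7522))), -1)) = Mul(3973, Pow(Add(-11262, Add(-18715, -7522)), -1)) = Mul(3973, Pow(Add(-11262, -26237), -1)) = Mul(3973, Pow(-37499, -1)) = Mul(3973, Rational(-1, 37499)) = Rational(-3973, 37499)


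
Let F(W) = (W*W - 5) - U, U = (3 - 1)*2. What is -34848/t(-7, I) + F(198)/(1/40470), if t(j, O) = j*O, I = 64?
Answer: 22207104189/14 ≈ 1.5862e+9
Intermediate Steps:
U = 4 (U = 2*2 = 4)
F(W) = -9 + W² (F(W) = (W*W - 5) - 1*4 = (W² - 5) - 4 = (-5 + W²) - 4 = -9 + W²)
t(j, O) = O*j
-34848/t(-7, I) + F(198)/(1/40470) = -34848/(64*(-7)) + (-9 + 198²)/(1/40470) = -34848/(-448) + (-9 + 39204)/(1/40470) = -34848*(-1/448) + 39195*40470 = 1089/14 + 1586221650 = 22207104189/14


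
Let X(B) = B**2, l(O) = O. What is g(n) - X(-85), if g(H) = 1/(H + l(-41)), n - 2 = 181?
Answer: -1025949/142 ≈ -7225.0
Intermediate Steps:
n = 183 (n = 2 + 181 = 183)
g(H) = 1/(-41 + H) (g(H) = 1/(H - 41) = 1/(-41 + H))
g(n) - X(-85) = 1/(-41 + 183) - 1*(-85)**2 = 1/142 - 1*7225 = 1/142 - 7225 = -1025949/142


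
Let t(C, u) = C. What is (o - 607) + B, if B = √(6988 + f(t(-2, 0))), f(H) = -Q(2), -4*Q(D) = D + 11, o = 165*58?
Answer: 8963 + √27965/2 ≈ 9046.6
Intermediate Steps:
o = 9570
Q(D) = -11/4 - D/4 (Q(D) = -(D + 11)/4 = -(11 + D)/4 = -11/4 - D/4)
f(H) = 13/4 (f(H) = -(-11/4 - ¼*2) = -(-11/4 - ½) = -1*(-13/4) = 13/4)
B = √27965/2 (B = √(6988 + 13/4) = √(27965/4) = √27965/2 ≈ 83.614)
(o - 607) + B = (9570 - 607) + √27965/2 = 8963 + √27965/2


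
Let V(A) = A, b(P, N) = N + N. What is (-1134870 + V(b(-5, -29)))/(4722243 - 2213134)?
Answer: -1134928/2509109 ≈ -0.45232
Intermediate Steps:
b(P, N) = 2*N
(-1134870 + V(b(-5, -29)))/(4722243 - 2213134) = (-1134870 + 2*(-29))/(4722243 - 2213134) = (-1134870 - 58)/2509109 = -1134928*1/2509109 = -1134928/2509109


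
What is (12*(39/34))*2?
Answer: 468/17 ≈ 27.529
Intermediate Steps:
(12*(39/34))*2 = (234/17)*2 = 468/17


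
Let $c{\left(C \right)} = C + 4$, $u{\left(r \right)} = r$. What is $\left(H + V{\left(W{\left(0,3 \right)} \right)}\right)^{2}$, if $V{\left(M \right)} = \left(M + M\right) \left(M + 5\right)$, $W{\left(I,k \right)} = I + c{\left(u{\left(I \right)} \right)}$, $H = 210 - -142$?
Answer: $179776$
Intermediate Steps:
$c{\left(C \right)} = 4 + C$
$H = 352$ ($H = 210 + 142 = 352$)
$W{\left(I,k \right)} = 4 + 2 I$ ($W{\left(I,k \right)} = I + \left(4 + I\right) = 4 + 2 I$)
$V{\left(M \right)} = 2 M \left(5 + M\right)$
$\left(H + V{\left(W{\left(0,3 \right)} \right)}\right)^{2} = \left(352 + 2 \left(4 + 2 \cdot 0\right) \left(5 + \left(4 + 2 \cdot 0\right)\right)\right)^{2} = \left(352 + 2 \left(4 + 0\right) \left(5 + \left(4 + 0\right)\right)\right)^{2} = \left(352 + 2 \cdot 4 \left(5 + 4\right)\right)^{2} = \left(352 + 2 \cdot 4 \cdot 9\right)^{2} = \left(352 + 72\right)^{2} = 424^{2} = 179776$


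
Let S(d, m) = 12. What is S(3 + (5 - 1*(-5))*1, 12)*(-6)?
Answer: -72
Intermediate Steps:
S(3 + (5 - 1*(-5))*1, 12)*(-6) = 12*(-6) = -72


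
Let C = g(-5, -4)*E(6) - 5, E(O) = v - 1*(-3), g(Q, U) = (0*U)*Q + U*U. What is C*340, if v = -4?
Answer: -7140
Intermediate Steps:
g(Q, U) = U**2 (g(Q, U) = 0*Q + U**2 = 0 + U**2 = U**2)
E(O) = -1 (E(O) = -4 - 1*(-3) = -4 + 3 = -1)
C = -21 (C = (-4)**2*(-1) - 5 = 16*(-1) - 5 = -16 - 5 = -21)
C*340 = -21*340 = -7140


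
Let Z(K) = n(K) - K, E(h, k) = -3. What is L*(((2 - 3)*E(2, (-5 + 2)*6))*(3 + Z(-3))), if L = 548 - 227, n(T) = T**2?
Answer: 14445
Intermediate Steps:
L = 321
Z(K) = K**2 - K
L*(((2 - 3)*E(2, (-5 + 2)*6))*(3 + Z(-3))) = 321*(((2 - 3)*(-3))*(3 - 3*(-1 - 3))) = 321*((-1*(-3))*(3 - 3*(-4))) = 321*(3*(3 + 12)) = 321*(3*15) = 321*45 = 14445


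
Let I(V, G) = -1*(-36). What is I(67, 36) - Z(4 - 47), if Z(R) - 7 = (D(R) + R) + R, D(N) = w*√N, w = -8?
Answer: 115 + 8*I*√43 ≈ 115.0 + 52.46*I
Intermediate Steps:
I(V, G) = 36
D(N) = -8*√N
Z(R) = 7 - 8*√R + 2*R (Z(R) = 7 + ((-8*√R + R) + R) = 7 + ((R - 8*√R) + R) = 7 + (-8*√R + 2*R) = 7 - 8*√R + 2*R)
I(67, 36) - Z(4 - 47) = 36 - (7 - 8*√(4 - 47) + 2*(4 - 47)) = 36 - (7 - 8*I*√43 + 2*(-43)) = 36 - (7 - 8*I*√43 - 86) = 36 - (-79 - 8*I*√43) = 36 + (79 + 8*I*√43) = 115 + 8*I*√43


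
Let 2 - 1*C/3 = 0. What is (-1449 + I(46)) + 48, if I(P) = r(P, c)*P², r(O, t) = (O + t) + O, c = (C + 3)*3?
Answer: 250403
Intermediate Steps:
C = 6 (C = 6 - 3*0 = 6 + 0 = 6)
c = 27 (c = (6 + 3)*3 = 9*3 = 27)
r(O, t) = t + 2*O
I(P) = P²*(27 + 2*P) (I(P) = (27 + 2*P)*P² = P²*(27 + 2*P))
(-1449 + I(46)) + 48 = (-1449 + 46²*(27 + 2*46)) + 48 = (-1449 + 2116*(27 + 92)) + 48 = (-1449 + 2116*119) + 48 = (-1449 + 251804) + 48 = 250355 + 48 = 250403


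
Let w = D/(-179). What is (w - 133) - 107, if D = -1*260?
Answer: -42700/179 ≈ -238.55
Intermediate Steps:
D = -260
w = 260/179 (w = -260/(-179) = -260*(-1/179) = 260/179 ≈ 1.4525)
(w - 133) - 107 = (260/179 - 133) - 107 = -23547/179 - 107 = -42700/179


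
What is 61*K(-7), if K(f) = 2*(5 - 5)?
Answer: 0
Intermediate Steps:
K(f) = 0 (K(f) = 2*0 = 0)
61*K(-7) = 61*0 = 0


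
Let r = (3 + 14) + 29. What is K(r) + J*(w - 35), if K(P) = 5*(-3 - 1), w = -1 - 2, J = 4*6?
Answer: -932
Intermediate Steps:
J = 24
w = -3
r = 46 (r = 17 + 29 = 46)
K(P) = -20 (K(P) = 5*(-4) = -20)
K(r) + J*(w - 35) = -20 + 24*(-3 - 35) = -20 + 24*(-38) = -20 - 912 = -932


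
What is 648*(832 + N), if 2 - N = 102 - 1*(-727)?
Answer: 3240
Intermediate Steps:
N = -827 (N = 2 - (102 - 1*(-727)) = 2 - (102 + 727) = 2 - 1*829 = 2 - 829 = -827)
648*(832 + N) = 648*(832 - 827) = 648*5 = 3240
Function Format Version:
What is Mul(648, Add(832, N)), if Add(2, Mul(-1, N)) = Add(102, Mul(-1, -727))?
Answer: 3240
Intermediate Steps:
N = -827 (N = Add(2, Mul(-1, Add(102, Mul(-1, -727)))) = Add(2, Mul(-1, Add(102, 727))) = Add(2, Mul(-1, 829)) = Add(2, -829) = -827)
Mul(648, Add(832, N)) = Mul(648, Add(832, -827)) = Mul(648, 5) = 3240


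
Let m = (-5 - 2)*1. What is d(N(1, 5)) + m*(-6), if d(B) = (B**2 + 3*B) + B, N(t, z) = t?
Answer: 47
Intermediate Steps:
d(B) = B**2 + 4*B
m = -7 (m = -7*1 = -7)
d(N(1, 5)) + m*(-6) = 1*(4 + 1) - 7*(-6) = 1*5 + 42 = 5 + 42 = 47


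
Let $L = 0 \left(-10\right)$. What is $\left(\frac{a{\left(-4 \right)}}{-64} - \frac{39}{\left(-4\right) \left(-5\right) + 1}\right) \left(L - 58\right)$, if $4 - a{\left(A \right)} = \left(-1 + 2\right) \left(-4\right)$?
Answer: $\frac{3219}{28} \approx 114.96$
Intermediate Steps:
$a{\left(A \right)} = 8$ ($a{\left(A \right)} = 4 - \left(-1 + 2\right) \left(-4\right) = 4 - 1 \left(-4\right) = 4 - -4 = 4 + 4 = 8$)
$L = 0$
$\left(\frac{a{\left(-4 \right)}}{-64} - \frac{39}{\left(-4\right) \left(-5\right) + 1}\right) \left(L - 58\right) = \left(\frac{8}{-64} - \frac{39}{\left(-4\right) \left(-5\right) + 1}\right) \left(0 - 58\right) = \left(8 \left(- \frac{1}{64}\right) - \frac{39}{20 + 1}\right) \left(-58\right) = \left(- \frac{1}{8} - \frac{39}{21}\right) \left(-58\right) = \left(- \frac{1}{8} - \frac{13}{7}\right) \left(-58\right) = \left(- \frac{111}{56}\right) \left(-58\right) = \frac{3219}{28}$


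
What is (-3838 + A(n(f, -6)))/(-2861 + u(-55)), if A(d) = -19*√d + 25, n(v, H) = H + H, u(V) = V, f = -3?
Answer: 1271/972 + 19*I*√3/1458 ≈ 1.3076 + 0.022571*I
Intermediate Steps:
n(v, H) = 2*H
A(d) = 25 - 19*√d
(-3838 + A(n(f, -6)))/(-2861 + u(-55)) = (-3838 + (25 - 19*2*I*√3))/(-2861 - 55) = (-3838 + (25 - 38*I*√3))/(-2916) = (-3838 + (25 - 38*I*√3))*(-1/2916) = (-3813 - 38*I*√3)*(-1/2916) = 1271/972 + 19*I*√3/1458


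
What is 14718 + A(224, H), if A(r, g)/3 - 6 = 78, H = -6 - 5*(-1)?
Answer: 14970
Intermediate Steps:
H = -1 (H = -6 + 5 = -1)
A(r, g) = 252 (A(r, g) = 18 + 3*78 = 18 + 234 = 252)
14718 + A(224, H) = 14718 + 252 = 14970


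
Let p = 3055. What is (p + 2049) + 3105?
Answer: 8209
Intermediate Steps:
(p + 2049) + 3105 = (3055 + 2049) + 3105 = 5104 + 3105 = 8209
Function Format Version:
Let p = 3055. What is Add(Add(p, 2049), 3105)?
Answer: 8209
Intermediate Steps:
Add(Add(p, 2049), 3105) = Add(Add(3055, 2049), 3105) = Add(5104, 3105) = 8209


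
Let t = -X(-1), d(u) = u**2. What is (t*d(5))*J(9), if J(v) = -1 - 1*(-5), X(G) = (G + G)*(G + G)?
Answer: -400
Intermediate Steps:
X(G) = 4*G**2 (X(G) = (2*G)*(2*G) = 4*G**2)
J(v) = 4 (J(v) = -1 + 5 = 4)
t = -4 (t = -4*(-1)**2 = -4 ≈ -4.0000)
(t*d(5))*J(9) = -4*5**2*4 = -4*25*4 = -100*4 = -400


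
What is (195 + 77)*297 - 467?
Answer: 80317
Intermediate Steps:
(195 + 77)*297 - 467 = 272*297 - 467 = 80784 - 467 = 80317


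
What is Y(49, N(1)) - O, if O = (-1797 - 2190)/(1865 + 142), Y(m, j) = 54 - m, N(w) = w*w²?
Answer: 1558/223 ≈ 6.9865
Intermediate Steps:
N(w) = w³
O = -443/223 (O = -3987/2007 = -3987*1/2007 = -443/223 ≈ -1.9865)
Y(49, N(1)) - O = (54 - 1*49) - 1*(-443/223) = (54 - 49) + 443/223 = 5 + 443/223 = 1558/223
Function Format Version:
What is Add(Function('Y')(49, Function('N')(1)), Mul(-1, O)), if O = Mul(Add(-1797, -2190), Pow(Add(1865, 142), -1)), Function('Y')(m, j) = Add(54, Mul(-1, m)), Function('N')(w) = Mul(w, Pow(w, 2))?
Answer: Rational(1558, 223) ≈ 6.9865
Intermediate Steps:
Function('N')(w) = Pow(w, 3)
O = Rational(-443, 223) (O = Mul(-3987, Pow(2007, -1)) = Mul(-3987, Rational(1, 2007)) = Rational(-443, 223) ≈ -1.9865)
Add(Function('Y')(49, Function('N')(1)), Mul(-1, O)) = Add(Add(54, Mul(-1, 49)), Mul(-1, Rational(-443, 223))) = Add(Add(54, -49), Rational(443, 223)) = Add(5, Rational(443, 223)) = Rational(1558, 223)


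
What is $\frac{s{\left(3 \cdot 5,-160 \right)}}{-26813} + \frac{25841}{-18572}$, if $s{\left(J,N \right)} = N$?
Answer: $- \frac{689903213}{497971036} \approx -1.3854$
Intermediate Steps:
$\frac{s{\left(3 \cdot 5,-160 \right)}}{-26813} + \frac{25841}{-18572} = - \frac{160}{-26813} + \frac{25841}{-18572} = \left(-160\right) \left(- \frac{1}{26813}\right) + 25841 \left(- \frac{1}{18572}\right) = \frac{160}{26813} - \frac{25841}{18572} = - \frac{689903213}{497971036}$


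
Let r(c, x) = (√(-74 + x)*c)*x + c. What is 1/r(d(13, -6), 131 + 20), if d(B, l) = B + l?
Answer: -1/12289732 + 151*√77/12289732 ≈ 0.00010773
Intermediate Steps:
r(c, x) = c + c*x*√(-74 + x) (r(c, x) = (c*√(-74 + x))*x + c = c*x*√(-74 + x) + c = c + c*x*√(-74 + x))
1/r(d(13, -6), 131 + 20) = 1/((13 - 6)*(1 + (131 + 20)*√(-74 + (131 + 20)))) = 1/(7*(1 + 151*√(-74 + 151))) = 1/(7*(1 + 151*√77)) = 1/(7 + 1057*√77)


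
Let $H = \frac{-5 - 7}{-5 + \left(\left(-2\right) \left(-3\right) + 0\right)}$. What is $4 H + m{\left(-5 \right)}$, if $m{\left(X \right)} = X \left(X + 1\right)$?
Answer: $-28$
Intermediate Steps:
$m{\left(X \right)} = X \left(1 + X\right)$
$H = -12$ ($H = - \frac{12}{-5 + \left(6 + 0\right)} = - \frac{12}{-5 + 6} = - \frac{12}{1} = \left(-12\right) 1 = -12$)
$4 H + m{\left(-5 \right)} = 4 \left(-12\right) - 5 \left(1 - 5\right) = -48 - -20 = -48 + 20 = -28$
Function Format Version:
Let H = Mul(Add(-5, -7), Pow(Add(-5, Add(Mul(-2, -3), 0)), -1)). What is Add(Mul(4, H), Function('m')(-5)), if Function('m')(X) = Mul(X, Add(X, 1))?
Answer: -28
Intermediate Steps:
Function('m')(X) = Mul(X, Add(1, X))
H = -12 (H = Mul(-12, Pow(Add(-5, Add(6, 0)), -1)) = Mul(-12, Pow(Add(-5, 6), -1)) = Mul(-12, Pow(1, -1)) = Mul(-12, 1) = -12)
Add(Mul(4, H), Function('m')(-5)) = Add(Mul(4, -12), Mul(-5, Add(1, -5))) = Add(-48, Mul(-5, -4)) = Add(-48, 20) = -28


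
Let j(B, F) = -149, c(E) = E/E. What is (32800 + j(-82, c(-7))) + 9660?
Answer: 42311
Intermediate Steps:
c(E) = 1
(32800 + j(-82, c(-7))) + 9660 = (32800 - 149) + 9660 = 32651 + 9660 = 42311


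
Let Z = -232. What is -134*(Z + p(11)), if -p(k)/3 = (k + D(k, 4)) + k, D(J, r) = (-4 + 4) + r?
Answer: 41540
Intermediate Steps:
D(J, r) = r (D(J, r) = 0 + r = r)
p(k) = -12 - 6*k (p(k) = -3*((k + 4) + k) = -3*((4 + k) + k) = -3*(4 + 2*k) = -12 - 6*k)
-134*(Z + p(11)) = -134*(-232 + (-12 - 6*11)) = -134*(-232 + (-12 - 66)) = -134*(-232 - 78) = -134*(-310) = 41540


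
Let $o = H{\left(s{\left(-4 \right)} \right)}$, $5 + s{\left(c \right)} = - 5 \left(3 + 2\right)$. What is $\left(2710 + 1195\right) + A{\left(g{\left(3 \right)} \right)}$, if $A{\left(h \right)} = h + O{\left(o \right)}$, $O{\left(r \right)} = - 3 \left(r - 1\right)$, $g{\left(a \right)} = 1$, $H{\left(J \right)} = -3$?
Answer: $3918$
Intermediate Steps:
$s{\left(c \right)} = -30$ ($s{\left(c \right)} = -5 - 5 \left(3 + 2\right) = -5 - 25 = -30$)
$o = -3$
$O{\left(r \right)} = 3 - 3 r$ ($O{\left(r \right)} = - 3 \left(-1 + r\right) = 3 - 3 r$)
$A{\left(h \right)} = 12 + h$ ($A{\left(h \right)} = h + \left(3 - -9\right) = h + \left(3 + 9\right) = h + 12 = 12 + h$)
$\left(2710 + 1195\right) + A{\left(g{\left(3 \right)} \right)} = \left(2710 + 1195\right) + \left(12 + 1\right) = 3905 + 13 = 3918$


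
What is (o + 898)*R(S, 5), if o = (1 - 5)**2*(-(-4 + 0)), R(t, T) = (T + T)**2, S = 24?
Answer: 96200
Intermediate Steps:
R(t, T) = 4*T**2 (R(t, T) = (2*T)**2 = 4*T**2)
o = 64 (o = (-4)**2*(-1*(-4)) = 16*4 = 64)
(o + 898)*R(S, 5) = (64 + 898)*(4*5**2) = 962*(4*25) = 962*100 = 96200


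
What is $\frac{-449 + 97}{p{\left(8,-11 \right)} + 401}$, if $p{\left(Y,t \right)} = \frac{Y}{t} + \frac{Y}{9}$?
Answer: $- \frac{34848}{39715} \approx -0.87745$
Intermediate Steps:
$p{\left(Y,t \right)} = \frac{Y}{9} + \frac{Y}{t}$ ($p{\left(Y,t \right)} = \frac{Y}{t} + Y \frac{1}{9} = \frac{Y}{t} + \frac{Y}{9} = \frac{Y}{9} + \frac{Y}{t}$)
$\frac{-449 + 97}{p{\left(8,-11 \right)} + 401} = \frac{-449 + 97}{\left(\frac{1}{9} \cdot 8 + \frac{8}{-11}\right) + 401} = - \frac{352}{\left(\frac{8}{9} + 8 \left(- \frac{1}{11}\right)\right) + 401} = - \frac{352}{\left(\frac{8}{9} - \frac{8}{11}\right) + 401} = - \frac{352}{\frac{16}{99} + 401} = - \frac{352}{\frac{39715}{99}} = \left(-352\right) \frac{99}{39715} = - \frac{34848}{39715}$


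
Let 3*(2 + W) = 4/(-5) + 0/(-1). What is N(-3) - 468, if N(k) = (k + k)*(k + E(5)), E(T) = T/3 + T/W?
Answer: -7595/17 ≈ -446.76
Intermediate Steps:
W = -34/15 (W = -2 + (4/(-5) + 0/(-1))/3 = -2 + (4*(-1/5) + 0*(-1))/3 = -2 + (-4/5 + 0)/3 = -2 + (1/3)*(-4/5) = -2 - 4/15 = -34/15 ≈ -2.2667)
E(T) = -11*T/102 (E(T) = T/3 + T/(-34/15) = T*(1/3) + T*(-15/34) = T/3 - 15*T/34 = -11*T/102)
N(k) = 2*k*(-55/102 + k) (N(k) = (k + k)*(k - 11/102*5) = (2*k)*(k - 55/102) = (2*k)*(-55/102 + k) = 2*k*(-55/102 + k))
N(-3) - 468 = (1/51)*(-3)*(-55 + 102*(-3)) - 468 = (1/51)*(-3)*(-55 - 306) - 468 = (1/51)*(-3)*(-361) - 468 = 361/17 - 468 = -7595/17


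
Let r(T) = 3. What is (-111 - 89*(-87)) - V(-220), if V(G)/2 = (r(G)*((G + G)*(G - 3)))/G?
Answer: 10308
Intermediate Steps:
V(G) = -36 + 12*G (V(G) = 2*((3*((G + G)*(G - 3)))/G) = 2*((3*((2*G)*(-3 + G)))/G) = 2*((3*(2*G*(-3 + G)))/G) = 2*((6*G*(-3 + G))/G) = 2*(-18 + 6*G) = -36 + 12*G)
(-111 - 89*(-87)) - V(-220) = (-111 - 89*(-87)) - (-36 + 12*(-220)) = (-111 + 7743) - (-36 - 2640) = 7632 - 1*(-2676) = 7632 + 2676 = 10308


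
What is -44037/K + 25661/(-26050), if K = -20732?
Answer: 307579999/270034300 ≈ 1.1390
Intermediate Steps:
-44037/K + 25661/(-26050) = -44037/(-20732) + 25661/(-26050) = -44037*(-1/20732) + 25661*(-1/26050) = 44037/20732 - 25661/26050 = 307579999/270034300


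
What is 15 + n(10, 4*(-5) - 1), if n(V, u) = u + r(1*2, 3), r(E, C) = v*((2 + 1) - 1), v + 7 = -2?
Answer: -24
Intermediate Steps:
v = -9 (v = -7 - 2 = -9)
r(E, C) = -18 (r(E, C) = -9*((2 + 1) - 1) = -9*(3 - 1) = -9*2 = -18)
n(V, u) = -18 + u (n(V, u) = u - 18 = -18 + u)
15 + n(10, 4*(-5) - 1) = 15 + (-18 + (4*(-5) - 1)) = 15 + (-18 + (-20 - 1)) = 15 + (-18 - 21) = 15 - 39 = -24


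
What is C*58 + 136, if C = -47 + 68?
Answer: 1354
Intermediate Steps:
C = 21
C*58 + 136 = 21*58 + 136 = 1218 + 136 = 1354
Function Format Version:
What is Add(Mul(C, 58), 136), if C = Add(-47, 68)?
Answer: 1354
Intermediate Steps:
C = 21
Add(Mul(C, 58), 136) = Add(Mul(21, 58), 136) = Add(1218, 136) = 1354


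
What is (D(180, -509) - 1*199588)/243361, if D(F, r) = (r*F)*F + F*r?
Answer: -16782808/243361 ≈ -68.963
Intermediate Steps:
D(F, r) = F*r + r*F² (D(F, r) = (F*r)*F + F*r = r*F² + F*r = F*r + r*F²)
(D(180, -509) - 1*199588)/243361 = (180*(-509)*(1 + 180) - 1*199588)/243361 = (180*(-509)*181 - 199588)*(1/243361) = (-16583220 - 199588)*(1/243361) = -16782808*1/243361 = -16782808/243361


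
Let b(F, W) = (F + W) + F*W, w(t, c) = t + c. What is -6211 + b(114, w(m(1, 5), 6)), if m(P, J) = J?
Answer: -4832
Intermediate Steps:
w(t, c) = c + t
b(F, W) = F + W + F*W
-6211 + b(114, w(m(1, 5), 6)) = -6211 + (114 + (6 + 5) + 114*(6 + 5)) = -6211 + (114 + 11 + 114*11) = -6211 + (114 + 11 + 1254) = -6211 + 1379 = -4832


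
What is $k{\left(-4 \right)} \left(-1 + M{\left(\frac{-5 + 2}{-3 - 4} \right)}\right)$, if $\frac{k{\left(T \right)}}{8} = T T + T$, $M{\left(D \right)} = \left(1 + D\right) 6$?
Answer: $\frac{5088}{7} \approx 726.86$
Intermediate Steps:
$M{\left(D \right)} = 6 + 6 D$
$k{\left(T \right)} = 8 T + 8 T^{2}$ ($k{\left(T \right)} = 8 \left(T T + T\right) = 8 \left(T^{2} + T\right) = 8 \left(T + T^{2}\right) = 8 T + 8 T^{2}$)
$k{\left(-4 \right)} \left(-1 + M{\left(\frac{-5 + 2}{-3 - 4} \right)}\right) = 8 \left(-4\right) \left(1 - 4\right) \left(-1 + \left(6 + 6 \frac{-5 + 2}{-3 - 4}\right)\right) = 8 \left(-4\right) \left(-3\right) \left(-1 + \left(6 + 6 \left(- \frac{3}{-7}\right)\right)\right) = 96 \left(-1 + \left(6 + 6 \left(\left(-3\right) \left(- \frac{1}{7}\right)\right)\right)\right) = 96 \left(-1 + \left(6 + 6 \cdot \frac{3}{7}\right)\right) = 96 \left(-1 + \left(6 + \frac{18}{7}\right)\right) = 96 \left(-1 + \frac{60}{7}\right) = 96 \cdot \frac{53}{7} = \frac{5088}{7}$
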